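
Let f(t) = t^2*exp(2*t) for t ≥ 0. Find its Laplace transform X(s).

L{e^(2t)} = 1/(s - 2).
Then apply L{t^2·g(t)} = (-1)^2 d^2/ds^2[G(s)] with G(s) = 1/(s - 2):
differentiating 2 times and applying the sign gives 2/(s - 2)^3.

X(s) = 2/(s - 2)^3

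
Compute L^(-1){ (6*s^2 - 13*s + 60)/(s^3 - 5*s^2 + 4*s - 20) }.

5*exp(5*t) - 4*sin(2*t) + cos(2*t)

Factor the denominator: s^3 - 5*s^2 + 4*s - 20 = (s - 5)*(s^2 + 4).
Partial fraction decomposition gives [5/(s - 5)] + [s/(s^2 + 4)] + [-8/(s^2 + 4)].
Invert each term: 5/(s - 5) ↔ 5e^(5t); 1·s/(s^2 + 4) ↔ cos(2t); -4·2/(s^2 + 4) ↔ -4sin(2t).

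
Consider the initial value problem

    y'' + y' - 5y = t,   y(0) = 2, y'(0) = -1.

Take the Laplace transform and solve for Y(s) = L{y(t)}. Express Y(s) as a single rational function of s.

Y(s) = (2*s^3 + s^2 + 1)/(s^4 + s^3 - 5*s^2)

Apply the Laplace transform to the equation.
With L{y''} = s^2 Y - s·y(0) - y'(0) and L{y'} = sY - y(0), with y(0) = 2, y'(0) = -1: the LHS transforms to (s^2 + s - 5)Y - (2*s + 1).
The right side is L{t} = s^(-2).
So (s^2 + s - 5)Y = s^(-2) + (2*s + 1).
Divide through and combine into a single rational function.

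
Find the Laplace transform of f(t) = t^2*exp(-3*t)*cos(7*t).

L{cos(7t)} = s/(s^2 + 49).
Multiplying by e^(-3t) shifts s → s + 3, so L{exp(-3*t)*cos(7*t)} = (s + 3)/((s + 3)^2 + 49).
Then apply L{t^2·g(t)} = (-1)^2 d^2/ds^2[G(s)] with G(s) = (s + 3)/((s + 3)^2 + 49):
differentiating 2 times and applying the sign gives 2*(s + 3)*(s^2 + 6*s - 138)/(s^2 + 6*s + 58)^3.

2*(s + 3)*(s^2 + 6*s - 138)/(s^2 + 6*s + 58)^3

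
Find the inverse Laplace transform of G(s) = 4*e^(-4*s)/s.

The factor e^(-4s) signals a time shift by c = 4 (second shifting theorem).
L{4} = 4/s, so L^-1{4/s} = 4.
Hence the inverse is u(t - 4) times that function evaluated at t - 4.

Heaviside(t - 4)*(4)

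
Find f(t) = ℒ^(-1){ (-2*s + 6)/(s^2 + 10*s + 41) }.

Complete the square in the denominator: s^2 + 10*s + 41 = (s + 5)^2 + 4^2.
Split the numerator to match: -2*s + 6 = -2·(s + 5) + 4·4.
Invert each term: -2·(s + 5)/((s + 5)^2 + 16) ↔ -2e^(-5t)cos(4t); 4·4/((s + 5)^2 + 16) ↔ 4e^(-5t)sin(4t).

f(t) = 4*exp(-5*t)*sin(4*t) - 2*exp(-5*t)*cos(4*t)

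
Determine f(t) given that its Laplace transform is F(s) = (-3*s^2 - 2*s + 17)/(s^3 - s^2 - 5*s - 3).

Factor the denominator: s^3 - s^2 - 5*s - 3 = (s - 3)*(s + 1)^2.
Partial fraction decomposition gives [-2/(s + 1)] + [-4/(s + 1)^2] + [-1/(s - 3)].
Invert each term: -2/(s + 1) ↔ -2e^(-t); -4/(s + 1)^2 ↔ -4t·e^(-t); -1/(s - 3) ↔ -e^(3t).

f(t) = -4*t*exp(-t) - exp(3*t) - 2*exp(-t)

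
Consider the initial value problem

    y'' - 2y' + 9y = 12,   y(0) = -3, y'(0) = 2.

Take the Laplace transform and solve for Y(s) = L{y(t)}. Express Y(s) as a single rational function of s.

Y(s) = (-3*s^2 + 8*s + 12)/(s^3 - 2*s^2 + 9*s)

Laplace-transform each side.
Using L{y''} = s^2 Y - s·y(0) - y'(0) and L{y'} = sY - y(0), with y(0) = -3, y'(0) = 2, the left side becomes (s^2 - 2*s + 9)Y - (-3*s + 8).
The right side is L{12} = 12/s.
So (s^2 - 2*s + 9)Y = 12/s + (-3*s + 8).
Isolate Y and clear denominators.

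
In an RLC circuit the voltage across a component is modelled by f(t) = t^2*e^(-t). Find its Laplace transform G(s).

G(s) = 2/(s + 1)^3

L{e^(-t)} = 1/(s + 1).
Then apply L{t^2·g(t)} = (-1)^2 d^2/ds^2[H(s)] with H(s) = 1/(s + 1):
differentiating 2 times and applying the sign gives 2/(s + 1)^3.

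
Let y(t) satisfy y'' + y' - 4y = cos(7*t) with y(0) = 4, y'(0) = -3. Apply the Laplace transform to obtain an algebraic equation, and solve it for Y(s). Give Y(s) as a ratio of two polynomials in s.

Y(s) = (4*s^3 + s^2 + 197*s + 49)/(s^4 + s^3 + 45*s^2 + 49*s - 196)

Apply the Laplace transform to the equation.
The derivative rules (L{y''} = s^2 Y - s·y(0) - y'(0) and L{y'} = sY - y(0), with y(0) = 4, y'(0) = -3) turn the left side into (s^2 + s - 4)Y - (4*s + 1).
The right side is L{cos(7*t)} = s/(s^2 + 49).
So (s^2 + s - 4)Y = s/(s^2 + 49) + (4*s + 1).
Isolate Y and clear denominators.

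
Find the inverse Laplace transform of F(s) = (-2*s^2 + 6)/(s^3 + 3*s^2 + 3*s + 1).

Factor the denominator: s^3 + 3*s^2 + 3*s + 1 = (s + 1)^3.
Partial fraction decomposition gives [-2/(s + 1)] + [4/(s + 1)^2] + [4/(s + 1)^3].
Invert each term: -2/(s + 1) ↔ -2e^(-t); 4/(s + 1)^2 ↔ 4t·e^(-t); 4/(s + 1)^3 ↔ (2)t^2·e^(-t).

2*t^2*exp(-t) + 4*t*exp(-t) - 2*exp(-t)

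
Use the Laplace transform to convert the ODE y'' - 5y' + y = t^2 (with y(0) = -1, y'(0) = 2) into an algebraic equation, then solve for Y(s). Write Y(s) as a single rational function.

Y(s) = (-s^4 + 7*s^3 + 2)/(s^5 - 5*s^4 + s^3)

Transform both sides with L{·}.
The derivative rules (L{y''} = s^2 Y - s·y(0) - y'(0) and L{y'} = sY - y(0), with y(0) = -1, y'(0) = 2) turn the left side into (s^2 - 5*s + 1)Y - (-s + 7).
The right side is L{t^2} = 2/s^3.
So (s^2 - 5*s + 1)Y = 2/s^3 + (-s + 7).
Isolate Y and clear denominators.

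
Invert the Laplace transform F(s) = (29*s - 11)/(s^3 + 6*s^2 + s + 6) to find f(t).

Factor the denominator: s^3 + 6*s^2 + s + 6 = (s + 6)*(s^2 + 1).
Partial fraction decomposition gives [-5/(s + 6)] + [5*s/(s^2 + 1)] + [-1/(s^2 + 1)].
Invert each term: -5/(s + 6) ↔ -5e^(-6t); 5·s/(s^2 + 1) ↔ 5cos(t); -1·1/(s^2 + 1) ↔ -sin(t).

f(t) = -sin(t) + 5*cos(t) - 5*exp(-6*t)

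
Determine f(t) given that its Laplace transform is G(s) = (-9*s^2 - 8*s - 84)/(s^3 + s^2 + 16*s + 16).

f(t) = -sin(4*t) - 4*cos(4*t) - 5*exp(-t)

Factor the denominator: s^3 + s^2 + 16*s + 16 = (s + 1)*(s^2 + 16).
Partial fraction decomposition gives [-5/(s + 1)] + [-4*s/(s^2 + 16)] + [-4/(s^2 + 16)].
Invert each term: -5/(s + 1) ↔ -5e^(-t); -4·s/(s^2 + 16) ↔ -4cos(4t); -1·4/(s^2 + 16) ↔ -sin(4t).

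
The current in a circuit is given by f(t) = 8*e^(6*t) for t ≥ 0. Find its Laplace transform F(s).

F(s) = 8/(s - 6)

L{8} = 8/s.
By the first shifting theorem, multiplying by e^(6t) replaces s with s - 6.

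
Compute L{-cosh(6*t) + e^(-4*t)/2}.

The transform is linear, so treat each term independently.
(1/2)·[L{e^(-4t)} = 1/(s + 4)]; (-1)·[L{cosh(6t)} = s/(s^2 - 36)].

-s/(s^2 - 36) + 1/(2*(s + 4))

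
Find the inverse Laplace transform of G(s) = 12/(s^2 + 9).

4*sin(3*t)

Since L{sin(3t)} = 3/(s^2 + 9), the inverse is sin(3*t), scaled by 4.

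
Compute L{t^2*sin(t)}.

2*(3*s^2 - 1)/(s^2 + 1)^3

L{sin(t)} = 1/(s^2 + 1).
Then apply L{t^2·g(t)} = (-1)^2 d^2/ds^2[H(s)] with H(s) = 1/(s^2 + 1):
differentiating 2 times and applying the sign gives 2*(3*s^2 - 1)/(s^2 + 1)^3.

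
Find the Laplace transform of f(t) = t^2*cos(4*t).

L{cos(4t)} = s/(s^2 + 16).
Then apply L{t^2·g(t)} = (-1)^2 d^2/ds^2[G(s)] with G(s) = s/(s^2 + 16):
differentiating 2 times and applying the sign gives 2*s*(s^2 - 48)/(s^2 + 16)^3.

2*s*(s^2 - 48)/(s^2 + 16)^3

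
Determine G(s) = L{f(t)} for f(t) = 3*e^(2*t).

L{3} = 3/s.
By the first shifting theorem, multiplying by e^(2t) replaces s with s - 2.

G(s) = 3/(s - 2)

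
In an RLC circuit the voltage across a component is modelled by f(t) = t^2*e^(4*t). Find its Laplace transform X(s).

X(s) = 2/(s - 4)^3

L{e^(4t)} = 1/(s - 4).
Then apply L{t^2·g(t)} = (-1)^2 d^2/ds^2[G(s)] with G(s) = 1/(s - 4):
differentiating 2 times and applying the sign gives 2/(s - 4)^3.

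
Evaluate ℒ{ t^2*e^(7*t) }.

2/(s - 7)^3

L{e^(7t)} = 1/(s - 7).
Then apply L{t^2·g(t)} = (-1)^2 d^2/ds^2[G(s)] with G(s) = 1/(s - 7):
differentiating 2 times and applying the sign gives 2/(s - 7)^3.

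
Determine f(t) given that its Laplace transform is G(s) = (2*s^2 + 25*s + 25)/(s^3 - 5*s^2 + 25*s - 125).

Factor the denominator: s^3 - 5*s^2 + 25*s - 125 = (s - 5)*(s^2 + 25).
Partial fraction decomposition gives [4/(s - 5)] + [-2*s/(s^2 + 25)] + [15/(s^2 + 25)].
Invert each term: 4/(s - 5) ↔ 4e^(5t); -2·s/(s^2 + 25) ↔ -2cos(5t); 3·5/(s^2 + 25) ↔ 3sin(5t).

f(t) = 4*exp(5*t) + 3*sin(5*t) - 2*cos(5*t)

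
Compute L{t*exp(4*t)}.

L{e^(4t)} = 1/(s - 4).
Then apply L{t·g(t)} = -d/ds[G(s)] with G(s) = 1/(s - 4):
differentiating 1 time and applying the sign gives (s - 4)^(-2).

(s - 4)^(-2)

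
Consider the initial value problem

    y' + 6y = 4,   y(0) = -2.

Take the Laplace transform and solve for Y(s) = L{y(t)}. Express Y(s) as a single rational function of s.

Take the Laplace transform of both sides.
The derivative rules (L{y'} = sY - y(0) = sY - (-2)) turn the left side into (s + 6)Y - (-2).
The right side is L{4} = 4/s.
So (s + 6)Y = 4/s + (-2).
Isolate Y and clear denominators.

Y(s) = (-2*s + 4)/(s^2 + 6*s)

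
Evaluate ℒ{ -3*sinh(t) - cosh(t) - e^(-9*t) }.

-s/(s^2 - 1) - 3/(s^2 - 1) - 1/(s + 9)

Apply the Laplace transform termwise.
(-3)·[L{sinh(t)} = 1/(s^2 - 1)]; (-1)·[L{e^(-9t)} = 1/(s + 9)]; (-1)·[L{cosh(t)} = s/(s^2 - 1)].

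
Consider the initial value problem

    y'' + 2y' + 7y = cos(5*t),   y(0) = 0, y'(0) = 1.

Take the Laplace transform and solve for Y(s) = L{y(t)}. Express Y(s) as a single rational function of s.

Apply the Laplace transform to the equation.
The derivative rules (L{y''} = s^2 Y - s·y(0) - y'(0) and L{y'} = sY - y(0), with y(0) = 0, y'(0) = 1) turn the left side into (s^2 + 2*s + 7)Y - (1).
The right side is L{cos(5*t)} = s/(s^2 + 25).
So (s^2 + 2*s + 7)Y = s/(s^2 + 25) + (1).
Divide through and combine into a single rational function.

Y(s) = (s^2 + s + 25)/(s^4 + 2*s^3 + 32*s^2 + 50*s + 175)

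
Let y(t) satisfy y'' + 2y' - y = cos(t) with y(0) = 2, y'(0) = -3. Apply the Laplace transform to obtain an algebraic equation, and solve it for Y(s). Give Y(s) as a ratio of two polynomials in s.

Take the Laplace transform of both sides.
With L{y''} = s^2 Y - s·y(0) - y'(0) and L{y'} = sY - y(0), with y(0) = 2, y'(0) = -3: the LHS transforms to (s^2 + 2*s - 1)Y - (2*s + 1).
The right side is L{cos(t)} = s/(s^2 + 1).
So (s^2 + 2*s - 1)Y = s/(s^2 + 1) + (2*s + 1).
Isolate Y and clear denominators.

Y(s) = (2*s^3 + s^2 + 3*s + 1)/(s^4 + 2*s^3 + 2*s - 1)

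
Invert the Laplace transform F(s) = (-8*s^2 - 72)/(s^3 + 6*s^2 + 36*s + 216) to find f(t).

f(t) = 3*sin(6*t) - 3*cos(6*t) - 5*exp(-6*t)

Factor the denominator: s^3 + 6*s^2 + 36*s + 216 = (s + 6)*(s^2 + 36).
Partial fraction decomposition gives [-5/(s + 6)] + [-3*s/(s^2 + 36)] + [18/(s^2 + 36)].
Invert each term: -5/(s + 6) ↔ -5e^(-6t); -3·s/(s^2 + 36) ↔ -3cos(6t); 3·6/(s^2 + 36) ↔ 3sin(6t).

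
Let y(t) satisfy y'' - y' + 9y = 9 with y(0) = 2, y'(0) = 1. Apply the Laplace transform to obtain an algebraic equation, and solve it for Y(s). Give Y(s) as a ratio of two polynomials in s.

Y(s) = (2*s^2 - s + 9)/(s^3 - s^2 + 9*s)

Laplace-transform each side.
Using L{y''} = s^2 Y - s·y(0) - y'(0) and L{y'} = sY - y(0), with y(0) = 2, y'(0) = 1, the left side becomes (s^2 - s + 9)Y - (2*s - 1).
The right side is L{9} = 9/s.
So (s^2 - s + 9)Y = 9/s + (2*s - 1).
Isolate Y and clear denominators.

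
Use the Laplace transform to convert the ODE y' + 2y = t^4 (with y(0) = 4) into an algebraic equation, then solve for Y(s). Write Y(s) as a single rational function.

Y(s) = (4*s^5 + 24)/(s^6 + 2*s^5)

Transform both sides with L{·}.
Using L{y'} = sY - y(0) = sY - 4, the left side becomes (s + 2)Y - (4).
The right side is L{t^4} = 24/s^5.
So (s + 2)Y = 24/s^5 + (4).
Solve for Y(s) and write it as one ratio of polynomials.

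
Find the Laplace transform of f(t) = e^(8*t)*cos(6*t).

L{cos(6t)} = s/(s^2 + 36).
By the first shifting theorem, multiplying by e^(8t) replaces s with s - 8.

(s - 8)/((s - 8)^2 + 36)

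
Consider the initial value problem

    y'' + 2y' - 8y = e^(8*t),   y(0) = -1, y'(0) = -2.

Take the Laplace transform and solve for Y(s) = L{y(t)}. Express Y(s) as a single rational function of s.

Transform both sides with L{·}.
With L{y''} = s^2 Y - s·y(0) - y'(0) and L{y'} = sY - y(0), with y(0) = -1, y'(0) = -2: the LHS transforms to (s^2 + 2*s - 8)Y - (-s - 4).
The right side is L{e^(8*t)} = 1/(s - 8).
So (s^2 + 2*s - 8)Y = 1/(s - 8) + (-s - 4).
Divide through and combine into a single rational function.

Y(s) = (-s^2 + 4*s + 33)/(s^3 - 6*s^2 - 24*s + 64)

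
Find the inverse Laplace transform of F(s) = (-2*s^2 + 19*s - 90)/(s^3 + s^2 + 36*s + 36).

Factor the denominator: s^3 + s^2 + 36*s + 36 = (s + 1)*(s^2 + 36).
Partial fraction decomposition gives [-3/(s + 1)] + [s/(s^2 + 36)] + [18/(s^2 + 36)].
Invert each term: -3/(s + 1) ↔ -3e^(-t); 1·s/(s^2 + 36) ↔ cos(6t); 3·6/(s^2 + 36) ↔ 3sin(6t).

3*sin(6*t) + cos(6*t) - 3*exp(-t)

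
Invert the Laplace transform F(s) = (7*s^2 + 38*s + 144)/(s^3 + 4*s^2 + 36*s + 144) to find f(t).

Factor the denominator: s^3 + 4*s^2 + 36*s + 144 = (s + 4)*(s^2 + 36).
Partial fraction decomposition gives [2/(s + 4)] + [5*s/(s^2 + 36)] + [18/(s^2 + 36)].
Invert each term: 2/(s + 4) ↔ 2e^(-4t); 5·s/(s^2 + 36) ↔ 5cos(6t); 3·6/(s^2 + 36) ↔ 3sin(6t).

f(t) = 3*sin(6*t) + 5*cos(6*t) + 2*exp(-4*t)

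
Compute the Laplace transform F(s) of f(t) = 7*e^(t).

F(s) = 7/(s - 1)

L{7} = 7/s.
By the first shifting theorem, multiplying by e^(t) replaces s with s - 1.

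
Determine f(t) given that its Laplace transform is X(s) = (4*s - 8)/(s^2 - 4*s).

Rewrite the denominator: s^2 - 4*s = (s - 2)^2 - 4.
The form in (s - 2) signals a first-shifting-theorem factor e^(2t).
Since L{cosh(2t)} = s/(s^2 - 4), the inverse is e^(2*t)*cosh(2*t), scaled by 4.

f(t) = 4*exp(2*t)*cosh(2*t)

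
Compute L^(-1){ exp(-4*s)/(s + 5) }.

The factor e^(-4s) signals a time shift by c = 4 (second shifting theorem).
L{e^(-5t)} = 1/(s + 5), so L^-1{1/(s + 5)} = exp(-5*t).
Hence the inverse is u(t - 4) times that function evaluated at t - 4.

Heaviside(t - 4)*(exp(-5*t + 20))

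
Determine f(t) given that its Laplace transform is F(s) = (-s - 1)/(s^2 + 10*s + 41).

f(t) = exp(-5*t)*sin(4*t) - exp(-5*t)*cos(4*t)

Complete the square in the denominator: s^2 + 10*s + 41 = (s + 5)^2 + 4^2.
Split the numerator to match: -s - 1 = -1·(s + 5) + 1·4.
Invert each term: -1·(s + 5)/((s + 5)^2 + 16) ↔ -e^(-5t)cos(4t); 1·4/((s + 5)^2 + 16) ↔ e^(-5t)sin(4t).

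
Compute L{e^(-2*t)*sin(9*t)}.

9/((s + 2)^2 + 81)

L{sin(9t)} = 9/(s^2 + 81).
By the first shifting theorem, multiplying by e^(-2t) replaces s with s + 2.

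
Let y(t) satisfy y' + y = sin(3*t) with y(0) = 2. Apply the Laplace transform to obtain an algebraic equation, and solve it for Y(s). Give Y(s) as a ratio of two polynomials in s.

Y(s) = (2*s^2 + 21)/(s^3 + s^2 + 9*s + 9)

Laplace-transform each side.
The derivative rules (L{y'} = sY - y(0) = sY - 2) turn the left side into (s + 1)Y - (2).
The right side is L{sin(3*t)} = 3/(s^2 + 9).
So (s + 1)Y = 3/(s^2 + 9) + (2).
Divide through and combine into a single rational function.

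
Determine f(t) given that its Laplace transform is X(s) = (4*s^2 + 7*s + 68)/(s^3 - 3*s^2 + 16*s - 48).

f(t) = 5*exp(3*t) + sin(4*t) - cos(4*t)

Factor the denominator: s^3 - 3*s^2 + 16*s - 48 = (s - 3)*(s^2 + 16).
Partial fraction decomposition gives [5/(s - 3)] + [-s/(s^2 + 16)] + [4/(s^2 + 16)].
Invert each term: 5/(s - 3) ↔ 5e^(3t); -1·s/(s^2 + 16) ↔ -cos(4t); 1·4/(s^2 + 16) ↔ sin(4t).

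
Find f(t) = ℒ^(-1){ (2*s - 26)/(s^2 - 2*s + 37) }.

f(t) = -4*exp(t)*sin(6*t) + 2*exp(t)*cos(6*t)

Complete the square in the denominator: s^2 - 2*s + 37 = (s - 1)^2 + 6^2.
Split the numerator to match: 2*s - 26 = 2·(s - 1) - 4·6.
Invert each term: 2·(s - 1)/((s - 1)^2 + 36) ↔ 2e^(t)cos(6t); -4·6/((s - 1)^2 + 36) ↔ -4e^(t)sin(6t).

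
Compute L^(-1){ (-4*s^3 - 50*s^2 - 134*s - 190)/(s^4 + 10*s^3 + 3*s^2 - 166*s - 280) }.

Factor the denominator: s^4 + 10*s^3 + 3*s^2 - 166*s - 280 = (s - 4)*(s + 2)*(s + 5)*(s + 7).
Partial fraction decomposition gives [1/(s + 2)] + [3/(s + 7)] + [-5/(s + 5)] + [-3/(s - 4)].
Invert each term: 1/(s + 2) ↔ e^(-2t); 3/(s + 7) ↔ 3e^(-7t); -5/(s + 5) ↔ -5e^(-5t); -3/(s - 4) ↔ -3e^(4t).

-3*exp(4*t) + exp(-2*t) - 5*exp(-5*t) + 3*exp(-7*t)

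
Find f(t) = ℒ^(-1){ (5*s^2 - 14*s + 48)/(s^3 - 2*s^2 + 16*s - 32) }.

f(t) = 2*exp(2*t) - 2*sin(4*t) + 3*cos(4*t)

Factor the denominator: s^3 - 2*s^2 + 16*s - 32 = (s - 2)*(s^2 + 16).
Partial fraction decomposition gives [2/(s - 2)] + [3*s/(s^2 + 16)] + [-8/(s^2 + 16)].
Invert each term: 2/(s - 2) ↔ 2e^(2t); 3·s/(s^2 + 16) ↔ 3cos(4t); -2·4/(s^2 + 16) ↔ -2sin(4t).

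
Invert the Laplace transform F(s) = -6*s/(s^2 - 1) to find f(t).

f(t) = -6*cosh(t)

Since L{cosh(t)} = s/(s^2 - 1), the inverse is cosh(t), scaled by -6.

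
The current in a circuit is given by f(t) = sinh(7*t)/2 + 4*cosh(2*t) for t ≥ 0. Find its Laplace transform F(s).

The transform is linear, so treat each term independently.
(1/2)·[L{sinh(7t)} = 7/(s^2 - 49)]; (4)·[L{cosh(2t)} = s/(s^2 - 4)].

F(s) = 4*s/(s^2 - 4) + 7/(2*(s^2 - 49))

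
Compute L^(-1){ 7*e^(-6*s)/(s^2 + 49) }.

Heaviside(t - 6)*(sin(7*t - 42))

The factor e^(-6s) signals a time shift by c = 6 (second shifting theorem).
L{sin(7t)} = 7/(s^2 + 49), so L^-1{7/(s^2 + 49)} = sin(7*t).
Hence the inverse is u(t - 6) times that function evaluated at t - 6.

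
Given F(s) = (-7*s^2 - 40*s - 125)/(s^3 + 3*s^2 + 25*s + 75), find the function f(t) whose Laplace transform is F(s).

f(t) = -5*sin(5*t) - 5*cos(5*t) - 2*exp(-3*t)

Factor the denominator: s^3 + 3*s^2 + 25*s + 75 = (s + 3)*(s^2 + 25).
Partial fraction decomposition gives [-2/(s + 3)] + [-5*s/(s^2 + 25)] + [-25/(s^2 + 25)].
Invert each term: -2/(s + 3) ↔ -2e^(-3t); -5·s/(s^2 + 25) ↔ -5cos(5t); -5·5/(s^2 + 25) ↔ -5sin(5t).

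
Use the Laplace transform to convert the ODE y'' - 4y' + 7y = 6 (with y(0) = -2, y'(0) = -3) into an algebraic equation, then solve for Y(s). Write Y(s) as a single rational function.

Y(s) = (-2*s^2 + 5*s + 6)/(s^3 - 4*s^2 + 7*s)

Take the Laplace transform of both sides.
With L{y''} = s^2 Y - s·y(0) - y'(0) and L{y'} = sY - y(0), with y(0) = -2, y'(0) = -3: the LHS transforms to (s^2 - 4*s + 7)Y - (-2*s + 5).
The right side is L{6} = 6/s.
So (s^2 - 4*s + 7)Y = 6/s + (-2*s + 5).
Divide through and combine into a single rational function.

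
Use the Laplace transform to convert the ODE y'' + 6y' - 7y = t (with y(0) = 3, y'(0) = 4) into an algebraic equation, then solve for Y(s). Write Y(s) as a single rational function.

Y(s) = (3*s^3 + 22*s^2 + 1)/(s^4 + 6*s^3 - 7*s^2)

Apply the Laplace transform to the equation.
With L{y''} = s^2 Y - s·y(0) - y'(0) and L{y'} = sY - y(0), with y(0) = 3, y'(0) = 4: the LHS transforms to (s^2 + 6*s - 7)Y - (3*s + 22).
The right side is L{t} = s^(-2).
So (s^2 + 6*s - 7)Y = s^(-2) + (3*s + 22).
Solve for Y(s) and write it as one ratio of polynomials.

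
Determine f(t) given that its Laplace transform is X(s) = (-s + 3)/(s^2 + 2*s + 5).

Complete the square in the denominator: s^2 + 2*s + 5 = (s + 1)^2 + 2^2.
Split the numerator to match: -s + 3 = -1·(s + 1) + 2·2.
Invert each term: -1·(s + 1)/((s + 1)^2 + 4) ↔ -e^(-t)cos(2t); 2·2/((s + 1)^2 + 4) ↔ 2e^(-t)sin(2t).

f(t) = 2*exp(-t)*sin(2*t) - exp(-t)*cos(2*t)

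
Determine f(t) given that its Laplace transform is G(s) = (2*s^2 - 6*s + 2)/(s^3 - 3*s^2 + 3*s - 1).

f(t) = -t^2*exp(t) - 2*t*exp(t) + 2*exp(t)

Factor the denominator: s^3 - 3*s^2 + 3*s - 1 = (s - 1)^3.
Partial fraction decomposition gives [2/(s - 1)] + [-2/(s - 1)^2] + [-2/(s - 1)^3].
Invert each term: 2/(s - 1) ↔ 2e^(t); -2/(s - 1)^2 ↔ -2t·e^(t); -2/(s - 1)^3 ↔ (-1)t^2·e^(t).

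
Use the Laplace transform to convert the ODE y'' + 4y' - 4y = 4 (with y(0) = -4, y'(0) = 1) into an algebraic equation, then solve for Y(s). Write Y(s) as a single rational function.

Y(s) = (-4*s^2 - 15*s + 4)/(s^3 + 4*s^2 - 4*s)

Laplace-transform each side.
Using L{y''} = s^2 Y - s·y(0) - y'(0) and L{y'} = sY - y(0), with y(0) = -4, y'(0) = 1, the left side becomes (s^2 + 4*s - 4)Y - (-4*s - 15).
The right side is L{4} = 4/s.
So (s^2 + 4*s - 4)Y = 4/s + (-4*s - 15).
Divide through and combine into a single rational function.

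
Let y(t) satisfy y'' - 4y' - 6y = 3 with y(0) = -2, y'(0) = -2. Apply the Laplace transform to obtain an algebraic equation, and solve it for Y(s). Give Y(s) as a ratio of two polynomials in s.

Apply the Laplace transform to the equation.
Using L{y''} = s^2 Y - s·y(0) - y'(0) and L{y'} = sY - y(0), with y(0) = -2, y'(0) = -2, the left side becomes (s^2 - 4*s - 6)Y - (-2*s + 6).
The right side is L{3} = 3/s.
So (s^2 - 4*s - 6)Y = 3/s + (-2*s + 6).
Divide through and combine into a single rational function.

Y(s) = (-2*s^2 + 6*s + 3)/(s^3 - 4*s^2 - 6*s)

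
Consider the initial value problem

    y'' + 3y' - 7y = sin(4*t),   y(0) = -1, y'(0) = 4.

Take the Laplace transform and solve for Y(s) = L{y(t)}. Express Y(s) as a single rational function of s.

Y(s) = (-s^3 + s^2 - 16*s + 20)/(s^4 + 3*s^3 + 9*s^2 + 48*s - 112)

Transform both sides with L{·}.
With L{y''} = s^2 Y - s·y(0) - y'(0) and L{y'} = sY - y(0), with y(0) = -1, y'(0) = 4: the LHS transforms to (s^2 + 3*s - 7)Y - (-s + 1).
The right side is L{sin(4*t)} = 4/(s^2 + 16).
So (s^2 + 3*s - 7)Y = 4/(s^2 + 16) + (-s + 1).
Divide through and combine into a single rational function.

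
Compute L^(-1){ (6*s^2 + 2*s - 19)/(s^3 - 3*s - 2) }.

Factor the denominator: s^3 - 3*s - 2 = (s - 2)*(s + 1)^2.
Partial fraction decomposition gives [5/(s + 1)] + [5/(s + 1)^2] + [1/(s - 2)].
Invert each term: 5/(s + 1) ↔ 5e^(-t); 5/(s + 1)^2 ↔ 5t·e^(-t); 1/(s - 2) ↔ e^(2t).

5*t*exp(-t) + exp(2*t) + 5*exp(-t)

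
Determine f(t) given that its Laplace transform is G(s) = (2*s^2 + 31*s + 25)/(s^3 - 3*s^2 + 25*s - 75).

Factor the denominator: s^3 - 3*s^2 + 25*s - 75 = (s - 3)*(s^2 + 25).
Partial fraction decomposition gives [4/(s - 3)] + [-2*s/(s^2 + 25)] + [25/(s^2 + 25)].
Invert each term: 4/(s - 3) ↔ 4e^(3t); -2·s/(s^2 + 25) ↔ -2cos(5t); 5·5/(s^2 + 25) ↔ 5sin(5t).

f(t) = 4*exp(3*t) + 5*sin(5*t) - 2*cos(5*t)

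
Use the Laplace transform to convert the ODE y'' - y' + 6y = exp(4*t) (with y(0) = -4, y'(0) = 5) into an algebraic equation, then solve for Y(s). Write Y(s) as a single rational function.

Laplace-transform each side.
The derivative rules (L{y''} = s^2 Y - s·y(0) - y'(0) and L{y'} = sY - y(0), with y(0) = -4, y'(0) = 5) turn the left side into (s^2 - s + 6)Y - (-4*s + 9).
The right side is L{exp(4*t)} = 1/(s - 4).
So (s^2 - s + 6)Y = 1/(s - 4) + (-4*s + 9).
Solve for Y(s) and write it as one ratio of polynomials.

Y(s) = (-4*s^2 + 25*s - 35)/(s^3 - 5*s^2 + 10*s - 24)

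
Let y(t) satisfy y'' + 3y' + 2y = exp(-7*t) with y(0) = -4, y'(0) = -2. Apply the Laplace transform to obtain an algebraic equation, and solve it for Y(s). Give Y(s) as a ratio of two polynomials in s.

Y(s) = (-4*s^2 - 42*s - 97)/(s^3 + 10*s^2 + 23*s + 14)

Laplace-transform each side.
Using L{y''} = s^2 Y - s·y(0) - y'(0) and L{y'} = sY - y(0), with y(0) = -4, y'(0) = -2, the left side becomes (s^2 + 3*s + 2)Y - (-4*s - 14).
The right side is L{exp(-7*t)} = 1/(s + 7).
So (s^2 + 3*s + 2)Y = 1/(s + 7) + (-4*s - 14).
Divide through and combine into a single rational function.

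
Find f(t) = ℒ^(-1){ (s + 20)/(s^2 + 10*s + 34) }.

f(t) = 5*exp(-5*t)*sin(3*t) + exp(-5*t)*cos(3*t)

Complete the square in the denominator: s^2 + 10*s + 34 = (s + 5)^2 + 3^2.
Split the numerator to match: s + 20 = 1·(s + 5) + 5·3.
Invert each term: 1·(s + 5)/((s + 5)^2 + 9) ↔ e^(-5t)cos(3t); 5·3/((s + 5)^2 + 9) ↔ 5e^(-5t)sin(3t).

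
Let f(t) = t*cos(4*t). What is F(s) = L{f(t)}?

L{cos(4t)} = s/(s^2 + 16).
Then apply L{t·g(t)} = -d/ds[G(s)] with G(s) = s/(s^2 + 16):
differentiating 1 time and applying the sign gives (s - 4)*(s + 4)/(s^2 + 16)^2.

F(s) = (s - 4)*(s + 4)/(s^2 + 16)^2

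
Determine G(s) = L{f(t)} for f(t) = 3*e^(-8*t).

L{3} = 3/s.
By the first shifting theorem, multiplying by e^(-8t) replaces s with s + 8.

G(s) = 3/(s + 8)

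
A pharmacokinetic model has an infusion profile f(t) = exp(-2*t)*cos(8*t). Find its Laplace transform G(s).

G(s) = (s + 2)/((s + 2)^2 + 64)

L{cos(8t)} = s/(s^2 + 64).
By the first shifting theorem, multiplying by e^(-2t) replaces s with s + 2.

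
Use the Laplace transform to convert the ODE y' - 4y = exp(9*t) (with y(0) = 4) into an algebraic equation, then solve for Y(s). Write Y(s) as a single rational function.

Y(s) = (4*s - 35)/(s^2 - 13*s + 36)

Transform both sides with L{·}.
Using L{y'} = sY - y(0) = sY - 4, the left side becomes (s - 4)Y - (4).
The right side is L{exp(9*t)} = 1/(s - 9).
So (s - 4)Y = 1/(s - 9) + (4).
Solve for Y(s) and write it as one ratio of polynomials.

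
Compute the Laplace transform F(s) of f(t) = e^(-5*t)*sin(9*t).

F(s) = 9/((s + 5)^2 + 81)

L{sin(9t)} = 9/(s^2 + 81).
By the first shifting theorem, multiplying by e^(-5t) replaces s with s + 5.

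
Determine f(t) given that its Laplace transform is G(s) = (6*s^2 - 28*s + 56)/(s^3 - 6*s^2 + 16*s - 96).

Factor the denominator: s^3 - 6*s^2 + 16*s - 96 = (s - 6)*(s^2 + 16).
Partial fraction decomposition gives [2/(s - 6)] + [4*s/(s^2 + 16)] + [-4/(s^2 + 16)].
Invert each term: 2/(s - 6) ↔ 2e^(6t); 4·s/(s^2 + 16) ↔ 4cos(4t); -1·4/(s^2 + 16) ↔ -sin(4t).

f(t) = 2*exp(6*t) - sin(4*t) + 4*cos(4*t)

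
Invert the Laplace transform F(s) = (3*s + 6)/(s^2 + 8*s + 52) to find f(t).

f(t) = -exp(-4*t)*sin(6*t) + 3*exp(-4*t)*cos(6*t)

Complete the square in the denominator: s^2 + 8*s + 52 = (s + 4)^2 + 6^2.
Split the numerator to match: 3*s + 6 = 3·(s + 4) - 1·6.
Invert each term: 3·(s + 4)/((s + 4)^2 + 36) ↔ 3e^(-4t)cos(6t); -1·6/((s + 4)^2 + 36) ↔ -e^(-4t)sin(6t).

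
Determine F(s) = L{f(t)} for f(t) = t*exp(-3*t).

L{t} = 1!/s^2 = 1/s^2.
By the first shifting theorem, multiplying by e^(-3t) replaces s with s + 3.

F(s) = (s + 3)^(-2)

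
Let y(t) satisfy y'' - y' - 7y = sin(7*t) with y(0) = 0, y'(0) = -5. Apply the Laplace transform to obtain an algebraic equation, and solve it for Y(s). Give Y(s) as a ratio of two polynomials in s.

Take the Laplace transform of both sides.
The derivative rules (L{y''} = s^2 Y - s·y(0) - y'(0) and L{y'} = sY - y(0), with y(0) = 0, y'(0) = -5) turn the left side into (s^2 - s - 7)Y - (-5).
The right side is L{sin(7*t)} = 7/(s^2 + 49).
So (s^2 - s - 7)Y = 7/(s^2 + 49) + (-5).
Solve for Y(s) and write it as one ratio of polynomials.

Y(s) = (-5*s^2 - 238)/(s^4 - s^3 + 42*s^2 - 49*s - 343)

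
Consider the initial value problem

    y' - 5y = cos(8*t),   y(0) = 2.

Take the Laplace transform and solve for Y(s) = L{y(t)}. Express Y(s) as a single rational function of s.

Y(s) = (2*s^2 + s + 128)/(s^3 - 5*s^2 + 64*s - 320)

Transform both sides with L{·}.
With L{y'} = sY - y(0) = sY - 2: the LHS transforms to (s - 5)Y - (2).
The right side is L{cos(8*t)} = s/(s^2 + 64).
So (s - 5)Y = s/(s^2 + 64) + (2).
Divide through and combine into a single rational function.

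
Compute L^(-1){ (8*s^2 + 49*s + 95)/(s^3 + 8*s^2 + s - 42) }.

Factor the denominator: s^3 + 8*s^2 + s - 42 = (s - 2)*(s + 3)*(s + 7).
Partial fraction decomposition gives [5/(s - 2)] + [-1/(s + 3)] + [4/(s + 7)].
Invert each term: 5/(s - 2) ↔ 5e^(2t); -1/(s + 3) ↔ -e^(-3t); 4/(s + 7) ↔ 4e^(-7t).

5*exp(2*t) - exp(-3*t) + 4*exp(-7*t)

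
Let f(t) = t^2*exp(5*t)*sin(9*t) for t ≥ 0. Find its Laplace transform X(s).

L{sin(9t)} = 9/(s^2 + 81).
Multiplying by e^(5t) shifts s → s - 5, so L{exp(5*t)*sin(9*t)} = 9/((s - 5)^2 + 81).
Then apply L{t^2·g(t)} = (-1)^2 d^2/ds^2[G(s)] with G(s) = 9/((s - 5)^2 + 81):
differentiating 2 times and applying the sign gives 54*(s^2 - 10*s - 2)/(s^2 - 10*s + 106)^3.

X(s) = 54*(s^2 - 10*s - 2)/(s^2 - 10*s + 106)^3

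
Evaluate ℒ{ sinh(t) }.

1/(s^2 - 1)

L{sinh(t)} = 1/(s^2 - 1).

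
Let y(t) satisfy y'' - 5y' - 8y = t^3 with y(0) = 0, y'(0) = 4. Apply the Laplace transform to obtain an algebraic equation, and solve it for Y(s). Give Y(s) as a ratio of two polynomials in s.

Y(s) = (4*s^4 + 6)/(s^6 - 5*s^5 - 8*s^4)

Transform both sides with L{·}.
With L{y''} = s^2 Y - s·y(0) - y'(0) and L{y'} = sY - y(0), with y(0) = 0, y'(0) = 4: the LHS transforms to (s^2 - 5*s - 8)Y - (4).
The right side is L{t^3} = 6/s^4.
So (s^2 - 5*s - 8)Y = 6/s^4 + (4).
Solve for Y(s) and write it as one ratio of polynomials.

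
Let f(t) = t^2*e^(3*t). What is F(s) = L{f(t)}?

L{e^(3t)} = 1/(s - 3).
Then apply L{t^2·g(t)} = (-1)^2 d^2/ds^2[G(s)] with G(s) = 1/(s - 3):
differentiating 2 times and applying the sign gives 2/(s - 3)^3.

F(s) = 2/(s - 3)^3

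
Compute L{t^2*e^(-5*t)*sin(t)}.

L{sin(t)} = 1/(s^2 + 1).
Multiplying by e^(-5t) shifts s → s + 5, so L{e^(-5*t)*sin(t)} = 1/((s + 5)^2 + 1).
Then apply L{t^2·g(t)} = (-1)^2 d^2/ds^2[G(s)] with G(s) = 1/((s + 5)^2 + 1):
differentiating 2 times and applying the sign gives 2*(3*s^2 + 30*s + 74)/(s^2 + 10*s + 26)^3.

2*(3*s^2 + 30*s + 74)/(s^2 + 10*s + 26)^3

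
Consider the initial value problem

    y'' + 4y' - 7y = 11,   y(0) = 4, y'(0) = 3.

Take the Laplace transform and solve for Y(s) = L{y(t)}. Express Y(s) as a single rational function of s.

Y(s) = (4*s^2 + 19*s + 11)/(s^3 + 4*s^2 - 7*s)

Apply the Laplace transform to the equation.
With L{y''} = s^2 Y - s·y(0) - y'(0) and L{y'} = sY - y(0), with y(0) = 4, y'(0) = 3: the LHS transforms to (s^2 + 4*s - 7)Y - (4*s + 19).
The right side is L{11} = 11/s.
So (s^2 + 4*s - 7)Y = 11/s + (4*s + 19).
Divide through and combine into a single rational function.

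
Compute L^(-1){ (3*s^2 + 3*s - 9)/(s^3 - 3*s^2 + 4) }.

3*t*exp(2*t) + 4*exp(2*t) - exp(-t)

Factor the denominator: s^3 - 3*s^2 + 4 = (s - 2)^2*(s + 1).
Partial fraction decomposition gives [4/(s - 2)] + [3/(s - 2)^2] + [-1/(s + 1)].
Invert each term: 4/(s - 2) ↔ 4e^(2t); 3/(s - 2)^2 ↔ 3t·e^(2t); -1/(s + 1) ↔ -e^(-t).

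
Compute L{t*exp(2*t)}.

L{e^(2t)} = 1/(s - 2).
Then apply L{t·g(t)} = -d/ds[H(s)] with H(s) = 1/(s - 2):
differentiating 1 time and applying the sign gives (s - 2)^(-2).

(s - 2)^(-2)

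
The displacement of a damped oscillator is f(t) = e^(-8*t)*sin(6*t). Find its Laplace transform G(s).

L{sin(6t)} = 6/(s^2 + 36).
By the first shifting theorem, multiplying by e^(-8t) replaces s with s + 8.

G(s) = 6/((s + 8)^2 + 36)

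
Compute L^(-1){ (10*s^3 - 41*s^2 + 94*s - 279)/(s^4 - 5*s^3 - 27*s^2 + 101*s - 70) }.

Factor the denominator: s^4 - 5*s^3 - 27*s^2 + 101*s - 70 = (s - 7)*(s - 2)*(s - 1)*(s + 5).
Partial fraction decomposition gives [-6/(s - 1)] + [5/(s - 7)] + [5/(s - 2)] + [6/(s + 5)].
Invert each term: -6/(s - 1) ↔ -6e^(t); 5/(s - 7) ↔ 5e^(7t); 5/(s - 2) ↔ 5e^(2t); 6/(s + 5) ↔ 6e^(-5t).

5*exp(7*t) + 5*exp(2*t) - 6*exp(t) + 6*exp(-5*t)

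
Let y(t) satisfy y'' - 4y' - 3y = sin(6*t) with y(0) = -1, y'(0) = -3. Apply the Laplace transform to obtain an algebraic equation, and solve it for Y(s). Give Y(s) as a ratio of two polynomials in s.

Y(s) = (-s^3 + s^2 - 36*s + 42)/(s^4 - 4*s^3 + 33*s^2 - 144*s - 108)

Laplace-transform each side.
With L{y''} = s^2 Y - s·y(0) - y'(0) and L{y'} = sY - y(0), with y(0) = -1, y'(0) = -3: the LHS transforms to (s^2 - 4*s - 3)Y - (-s + 1).
The right side is L{sin(6*t)} = 6/(s^2 + 36).
So (s^2 - 4*s - 3)Y = 6/(s^2 + 36) + (-s + 1).
Solve for Y(s) and write it as one ratio of polynomials.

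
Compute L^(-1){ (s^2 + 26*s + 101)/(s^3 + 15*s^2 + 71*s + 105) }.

Factor the denominator: s^3 + 15*s^2 + 71*s + 105 = (s + 3)*(s + 5)*(s + 7).
Partial fraction decomposition gives [-4/(s + 7)] + [1/(s + 5)] + [4/(s + 3)].
Invert each term: -4/(s + 7) ↔ -4e^(-7t); 1/(s + 5) ↔ e^(-5t); 4/(s + 3) ↔ 4e^(-3t).

4*exp(-3*t) + exp(-5*t) - 4*exp(-7*t)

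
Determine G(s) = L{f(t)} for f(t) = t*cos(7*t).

G(s) = (s - 7)*(s + 7)/(s^2 + 49)^2

L{cos(7t)} = s/(s^2 + 49).
Then apply L{t·g(t)} = -d/ds[H(s)] with H(s) = s/(s^2 + 49):
differentiating 1 time and applying the sign gives (s - 7)*(s + 7)/(s^2 + 49)^2.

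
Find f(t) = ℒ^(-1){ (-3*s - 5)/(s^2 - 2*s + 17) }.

Complete the square in the denominator: s^2 - 2*s + 17 = (s - 1)^2 + 4^2.
Split the numerator to match: -3*s - 5 = -3·(s - 1) - 2·4.
Invert each term: -3·(s - 1)/((s - 1)^2 + 16) ↔ -3e^(t)cos(4t); -2·4/((s - 1)^2 + 16) ↔ -2e^(t)sin(4t).

f(t) = -2*exp(t)*sin(4*t) - 3*exp(t)*cos(4*t)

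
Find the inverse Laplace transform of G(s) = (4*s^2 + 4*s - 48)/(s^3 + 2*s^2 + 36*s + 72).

-sin(6*t) + 5*cos(6*t) - exp(-2*t)

Factor the denominator: s^3 + 2*s^2 + 36*s + 72 = (s + 2)*(s^2 + 36).
Partial fraction decomposition gives [-1/(s + 2)] + [5*s/(s^2 + 36)] + [-6/(s^2 + 36)].
Invert each term: -1/(s + 2) ↔ -e^(-2t); 5·s/(s^2 + 36) ↔ 5cos(6t); -1·6/(s^2 + 36) ↔ -sin(6t).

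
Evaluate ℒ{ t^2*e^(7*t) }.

2/(s - 7)^3

L{e^(7t)} = 1/(s - 7).
Then apply L{t^2·g(t)} = (-1)^2 d^2/ds^2[G(s)] with G(s) = 1/(s - 7):
differentiating 2 times and applying the sign gives 2/(s - 7)^3.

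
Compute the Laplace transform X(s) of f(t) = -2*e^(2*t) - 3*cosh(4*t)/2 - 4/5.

Apply the Laplace transform termwise.
(-3/2)·[L{cosh(4t)} = s/(s^2 - 16)]; (-2)·[L{e^(2t)} = 1/(s - 2)]; L{-4/5} = (-4/5)/s.

X(s) = -3*s/(2*(s^2 - 16)) - 2/(s - 2) - 4/(5*s)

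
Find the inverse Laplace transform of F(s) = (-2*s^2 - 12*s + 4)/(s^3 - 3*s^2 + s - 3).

-5*exp(3*t) - 3*sin(t) + 3*cos(t)

Factor the denominator: s^3 - 3*s^2 + s - 3 = (s - 3)*(s^2 + 1).
Partial fraction decomposition gives [-5/(s - 3)] + [3*s/(s^2 + 1)] + [-3/(s^2 + 1)].
Invert each term: -5/(s - 3) ↔ -5e^(3t); 3·s/(s^2 + 1) ↔ 3cos(t); -3·1/(s^2 + 1) ↔ -3sin(t).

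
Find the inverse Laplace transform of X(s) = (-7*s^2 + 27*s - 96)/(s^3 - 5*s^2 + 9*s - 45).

-4*exp(5*t) + 4*sin(3*t) - 3*cos(3*t)

Factor the denominator: s^3 - 5*s^2 + 9*s - 45 = (s - 5)*(s^2 + 9).
Partial fraction decomposition gives [-4/(s - 5)] + [-3*s/(s^2 + 9)] + [12/(s^2 + 9)].
Invert each term: -4/(s - 5) ↔ -4e^(5t); -3·s/(s^2 + 9) ↔ -3cos(3t); 4·3/(s^2 + 9) ↔ 4sin(3t).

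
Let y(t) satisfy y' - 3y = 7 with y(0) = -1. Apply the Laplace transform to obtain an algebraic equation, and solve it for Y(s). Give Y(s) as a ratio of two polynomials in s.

Apply the Laplace transform to the equation.
With L{y'} = sY - y(0) = sY - (-1): the LHS transforms to (s - 3)Y - (-1).
The right side is L{7} = 7/s.
So (s - 3)Y = 7/s + (-1).
Solve for Y(s) and write it as one ratio of polynomials.

Y(s) = (-s + 7)/(s^2 - 3*s)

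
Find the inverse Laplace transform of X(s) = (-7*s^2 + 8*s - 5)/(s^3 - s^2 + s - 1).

Factor the denominator: s^3 - s^2 + s - 1 = (s - 1)*(s^2 + 1).
Partial fraction decomposition gives [-2/(s - 1)] + [-5*s/(s^2 + 1)] + [3/(s^2 + 1)].
Invert each term: -2/(s - 1) ↔ -2e^(t); -5·s/(s^2 + 1) ↔ -5cos(t); 3·1/(s^2 + 1) ↔ 3sin(t).

-2*exp(t) + 3*sin(t) - 5*cos(t)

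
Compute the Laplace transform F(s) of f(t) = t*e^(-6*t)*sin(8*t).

L{sin(8t)} = 8/(s^2 + 64).
Multiplying by e^(-6t) shifts s → s + 6, so L{e^(-6*t)*sin(8*t)} = 8/((s + 6)^2 + 64).
Then apply L{t·g(t)} = -d/ds[G(s)] with G(s) = 8/((s + 6)^2 + 64):
differentiating 1 time and applying the sign gives 16*(s + 6)/(s^2 + 12*s + 100)^2.

F(s) = 16*(s + 6)/(s^2 + 12*s + 100)^2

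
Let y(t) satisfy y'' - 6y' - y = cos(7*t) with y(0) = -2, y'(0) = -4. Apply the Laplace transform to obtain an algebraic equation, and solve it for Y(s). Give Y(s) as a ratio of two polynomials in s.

Y(s) = (-2*s^3 + 8*s^2 - 97*s + 392)/(s^4 - 6*s^3 + 48*s^2 - 294*s - 49)

Laplace-transform each side.
With L{y''} = s^2 Y - s·y(0) - y'(0) and L{y'} = sY - y(0), with y(0) = -2, y'(0) = -4: the LHS transforms to (s^2 - 6*s - 1)Y - (-2*s + 8).
The right side is L{cos(7*t)} = s/(s^2 + 49).
So (s^2 - 6*s - 1)Y = s/(s^2 + 49) + (-2*s + 8).
Solve for Y(s) and write it as one ratio of polynomials.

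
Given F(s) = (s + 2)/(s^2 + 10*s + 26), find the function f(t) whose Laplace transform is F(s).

f(t) = -3*exp(-5*t)*sin(t) + exp(-5*t)*cos(t)

Complete the square in the denominator: s^2 + 10*s + 26 = (s + 5)^2 + 1^2.
Split the numerator to match: s + 2 = 1·(s + 5) - 3·1.
Invert each term: 1·(s + 5)/((s + 5)^2 + 1) ↔ e^(-5t)cos(t); -3·1/((s + 5)^2 + 1) ↔ -3e^(-5t)sin(t).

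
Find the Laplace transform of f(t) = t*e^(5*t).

L{e^(5t)} = 1/(s - 5).
Then apply L{t·g(t)} = -d/ds[H(s)] with H(s) = 1/(s - 5):
differentiating 1 time and applying the sign gives (s - 5)^(-2).

(s - 5)^(-2)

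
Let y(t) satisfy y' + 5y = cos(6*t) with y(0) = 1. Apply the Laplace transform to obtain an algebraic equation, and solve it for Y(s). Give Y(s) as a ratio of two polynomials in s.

Transform both sides with L{·}.
Using L{y'} = sY - y(0) = sY - 1, the left side becomes (s + 5)Y - (1).
The right side is L{cos(6*t)} = s/(s^2 + 36).
So (s + 5)Y = s/(s^2 + 36) + (1).
Isolate Y and clear denominators.

Y(s) = (s^2 + s + 36)/(s^3 + 5*s^2 + 36*s + 180)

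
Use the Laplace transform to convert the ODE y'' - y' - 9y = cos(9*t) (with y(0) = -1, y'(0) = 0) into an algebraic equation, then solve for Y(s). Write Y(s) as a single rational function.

Transform both sides with L{·}.
Using L{y''} = s^2 Y - s·y(0) - y'(0) and L{y'} = sY - y(0), with y(0) = -1, y'(0) = 0, the left side becomes (s^2 - s - 9)Y - (-s + 1).
The right side is L{cos(9*t)} = s/(s^2 + 81).
So (s^2 - s - 9)Y = s/(s^2 + 81) + (-s + 1).
Solve for Y(s) and write it as one ratio of polynomials.

Y(s) = (-s^3 + s^2 - 80*s + 81)/(s^4 - s^3 + 72*s^2 - 81*s - 729)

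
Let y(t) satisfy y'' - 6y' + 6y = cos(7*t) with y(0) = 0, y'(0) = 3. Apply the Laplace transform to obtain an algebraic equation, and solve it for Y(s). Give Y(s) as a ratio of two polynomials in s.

Y(s) = (3*s^2 + s + 147)/(s^4 - 6*s^3 + 55*s^2 - 294*s + 294)

Laplace-transform each side.
With L{y''} = s^2 Y - s·y(0) - y'(0) and L{y'} = sY - y(0), with y(0) = 0, y'(0) = 3: the LHS transforms to (s^2 - 6*s + 6)Y - (3).
The right side is L{cos(7*t)} = s/(s^2 + 49).
So (s^2 - 6*s + 6)Y = s/(s^2 + 49) + (3).
Isolate Y and clear denominators.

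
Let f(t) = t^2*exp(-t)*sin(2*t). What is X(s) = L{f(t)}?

X(s) = 4*(3*s^2 + 6*s - 1)/(s^2 + 2*s + 5)^3

L{sin(2t)} = 2/(s^2 + 4).
Multiplying by e^(-t) shifts s → s + 1, so L{exp(-t)*sin(2*t)} = 2/((s + 1)^2 + 4).
Then apply L{t^2·g(t)} = (-1)^2 d^2/ds^2[G(s)] with G(s) = 2/((s + 1)^2 + 4):
differentiating 2 times and applying the sign gives 4*(3*s^2 + 6*s - 1)/(s^2 + 2*s + 5)^3.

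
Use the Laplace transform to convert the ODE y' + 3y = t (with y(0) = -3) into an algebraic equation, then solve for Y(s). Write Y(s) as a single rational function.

Transform both sides with L{·}.
With L{y'} = sY - y(0) = sY - (-3): the LHS transforms to (s + 3)Y - (-3).
The right side is L{t} = s^(-2).
So (s + 3)Y = s^(-2) + (-3).
Solve for Y(s) and write it as one ratio of polynomials.

Y(s) = (-3*s^2 + 1)/(s^3 + 3*s^2)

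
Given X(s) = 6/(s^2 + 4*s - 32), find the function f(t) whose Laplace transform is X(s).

f(t) = exp(-2*t)*sinh(6*t)

Rewrite the denominator: s^2 + 4*s - 32 = (s + 2)^2 - 36.
The form in (s + 2) signals a first-shifting-theorem factor e^(-2t).
Since L{sinh(6t)} = 6/(s^2 - 36), the inverse is e^(-2*t)*sinh(6*t).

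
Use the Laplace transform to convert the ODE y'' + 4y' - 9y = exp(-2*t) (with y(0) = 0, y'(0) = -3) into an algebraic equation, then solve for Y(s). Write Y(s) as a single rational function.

Y(s) = (-3*s - 5)/(s^3 + 6*s^2 - s - 18)

Take the Laplace transform of both sides.
Using L{y''} = s^2 Y - s·y(0) - y'(0) and L{y'} = sY - y(0), with y(0) = 0, y'(0) = -3, the left side becomes (s^2 + 4*s - 9)Y - (-3).
The right side is L{exp(-2*t)} = 1/(s + 2).
So (s^2 + 4*s - 9)Y = 1/(s + 2) + (-3).
Divide through and combine into a single rational function.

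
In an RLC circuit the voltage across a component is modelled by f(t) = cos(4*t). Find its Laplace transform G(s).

L{cos(4t)} = s/(s^2 + 16).

G(s) = s/(s^2 + 16)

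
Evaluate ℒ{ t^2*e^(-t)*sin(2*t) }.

4*(3*s^2 + 6*s - 1)/(s^2 + 2*s + 5)^3

L{sin(2t)} = 2/(s^2 + 4).
Multiplying by e^(-t) shifts s → s + 1, so L{e^(-t)*sin(2*t)} = 2/((s + 1)^2 + 4).
Then apply L{t^2·g(t)} = (-1)^2 d^2/ds^2[G(s)] with G(s) = 2/((s + 1)^2 + 4):
differentiating 2 times and applying the sign gives 4*(3*s^2 + 6*s - 1)/(s^2 + 2*s + 5)^3.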